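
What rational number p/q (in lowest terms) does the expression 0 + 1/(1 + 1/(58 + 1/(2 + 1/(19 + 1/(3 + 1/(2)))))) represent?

16201/16478

Compute successive convergents:
a_0 = 0: 0/1
a_1 = 1: 1/1
a_2 = 58: 58/59
a_3 = 2: 117/119
a_4 = 19: 2281/2320
a_5 = 3: 6960/7079
a_6 = 2: 16201/16478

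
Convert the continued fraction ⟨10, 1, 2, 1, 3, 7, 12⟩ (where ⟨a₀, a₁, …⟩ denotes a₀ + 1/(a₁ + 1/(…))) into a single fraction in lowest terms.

14201/1323

Build up convergents one term at a time:
a_0 = 10: 10/1
a_1 = 1: 11/1
a_2 = 2: 32/3
a_3 = 1: 43/4
a_4 = 3: 161/15
a_5 = 7: 1170/109
a_6 = 12: 14201/1323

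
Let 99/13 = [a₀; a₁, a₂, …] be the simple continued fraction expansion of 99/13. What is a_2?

1

Apply division with remainder until the remainder is 0:
99 ÷ 13 → quotient 7, remainder 8
13 ÷ 8 → quotient 1, remainder 5
8 ÷ 5 → quotient 1, remainder 3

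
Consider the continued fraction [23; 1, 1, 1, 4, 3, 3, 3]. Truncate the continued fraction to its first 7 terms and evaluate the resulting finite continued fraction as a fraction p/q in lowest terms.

3523/149

Start with 3.
3 + 1/(3/1) = 3 + 1/3 = 10/3
4 + 1/(10/3) = 4 + 3/10 = 43/10
1 + 1/(43/10) = 1 + 10/43 = 53/43
1 + 1/(53/43) = 1 + 43/53 = 96/53
1 + 1/(96/53) = 1 + 53/96 = 149/96
23 + 1/(149/96) = 23 + 96/149 = 3523/149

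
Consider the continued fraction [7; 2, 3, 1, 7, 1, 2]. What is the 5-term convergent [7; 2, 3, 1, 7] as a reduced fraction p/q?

521/70

Collapse the nested fraction from the inside out:
Start with 7.
1 + 1/(7/1) = 1 + 1/7 = 8/7
3 + 1/(8/7) = 3 + 7/8 = 31/8
2 + 1/(31/8) = 2 + 8/31 = 70/31
7 + 1/(70/31) = 7 + 31/70 = 521/70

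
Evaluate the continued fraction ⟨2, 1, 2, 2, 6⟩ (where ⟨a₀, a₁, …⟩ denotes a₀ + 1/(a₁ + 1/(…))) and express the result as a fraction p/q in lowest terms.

Compute successive convergents:
a_0 = 2: 2/1
a_1 = 1: 3/1
a_2 = 2: 8/3
a_3 = 2: 19/7
a_4 = 6: 122/45

122/45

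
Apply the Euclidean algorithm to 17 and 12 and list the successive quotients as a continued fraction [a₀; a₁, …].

[1; 2, 2, 2]

17 ÷ 12 → quotient 1, remainder 5
12 ÷ 5 → quotient 2, remainder 2
5 ÷ 2 → quotient 2, remainder 1
2 ÷ 1 → quotient 2, remainder 0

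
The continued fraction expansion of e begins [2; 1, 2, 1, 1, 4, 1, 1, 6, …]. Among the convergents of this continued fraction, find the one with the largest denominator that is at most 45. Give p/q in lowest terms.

List convergents until the denominator exceeds the bound:
a_0 = 2: 2/1  (≤ bound)
a_1 = 1: 3/1  (≤ bound)
a_2 = 2: 8/3  (≤ bound)
a_3 = 1: 11/4  (≤ bound)
a_4 = 1: 19/7  (≤ bound)
a_5 = 4: 87/32  (≤ bound)
a_6 = 1: 106/39  (≤ bound)
a_7 = 1: 193/71  (> 45, stop)

106/39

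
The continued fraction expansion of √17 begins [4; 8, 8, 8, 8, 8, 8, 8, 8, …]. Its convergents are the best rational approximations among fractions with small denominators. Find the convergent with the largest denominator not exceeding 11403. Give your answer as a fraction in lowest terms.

a_0 = 4: 4/1  (≤ bound)
a_1 = 8: 33/8  (≤ bound)
a_2 = 8: 268/65  (≤ bound)
a_3 = 8: 2177/528  (≤ bound)
a_4 = 8: 17684/4289  (≤ bound)
a_5 = 8: 143649/34840  (> 11403, stop)

17684/4289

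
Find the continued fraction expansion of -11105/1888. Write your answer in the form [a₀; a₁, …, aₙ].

[-6; 8, 2, 6, 1, 14]

Run the Euclidean algorithm, recording each quotient:
-11105 ÷ 1888 → quotient -6, remainder 223
1888 ÷ 223 → quotient 8, remainder 104
223 ÷ 104 → quotient 2, remainder 15
104 ÷ 15 → quotient 6, remainder 14
15 ÷ 14 → quotient 1, remainder 1
14 ÷ 1 → quotient 14, remainder 0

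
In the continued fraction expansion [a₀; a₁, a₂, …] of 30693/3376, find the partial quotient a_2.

Apply division with remainder until the remainder is 0:
30693 = 9·3376 + 309, so a_0 = 9
3376 = 10·309 + 286, so a_1 = 10
309 = 1·286 + 23, so a_2 = 1

1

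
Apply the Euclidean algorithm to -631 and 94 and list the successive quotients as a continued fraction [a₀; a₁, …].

[-7; 3, 2, 13]

⌊-631/94⌋ = -7, remainder 27
⌊94/27⌋ = 3, remainder 13
⌊27/13⌋ = 2, remainder 1
⌊13/1⌋ = 13, remainder 0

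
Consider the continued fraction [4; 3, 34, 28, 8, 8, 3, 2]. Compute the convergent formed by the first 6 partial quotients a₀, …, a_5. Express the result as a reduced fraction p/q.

816133/188479

Use the convergent recurrence hₖ = aₖ·hₖ₋₁ + hₖ₋₂ (and likewise for the denominators kₖ):
a_0 = 4: 4/1
a_1 = 3: 13/3
a_2 = 34: 446/103
a_3 = 28: 12501/2887
a_4 = 8: 100454/23199
a_5 = 8: 816133/188479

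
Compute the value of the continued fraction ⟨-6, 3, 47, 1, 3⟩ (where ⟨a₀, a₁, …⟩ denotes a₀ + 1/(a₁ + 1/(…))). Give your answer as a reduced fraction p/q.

Start with 3.
1 + 1/(3/1) = 1 + 1/3 = 4/3
47 + 1/(4/3) = 47 + 3/4 = 191/4
3 + 1/(191/4) = 3 + 4/191 = 577/191
-6 + 1/(577/191) = -6 + 191/577 = -3271/577

-3271/577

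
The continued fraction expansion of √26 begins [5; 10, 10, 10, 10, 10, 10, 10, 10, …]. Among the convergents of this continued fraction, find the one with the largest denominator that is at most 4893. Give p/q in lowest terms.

a_0 = 5: 5/1  (≤ bound)
a_1 = 10: 51/10  (≤ bound)
a_2 = 10: 515/101  (≤ bound)
a_3 = 10: 5201/1020  (≤ bound)
a_4 = 10: 52525/10301  (> 4893, stop)

5201/1020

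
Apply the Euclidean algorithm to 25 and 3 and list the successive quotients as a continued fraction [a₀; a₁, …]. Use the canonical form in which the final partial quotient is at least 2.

Repeatedly divide and take the remainder:
25 ÷ 3 → quotient 8, remainder 1
3 ÷ 1 → quotient 3, remainder 0

[8; 3]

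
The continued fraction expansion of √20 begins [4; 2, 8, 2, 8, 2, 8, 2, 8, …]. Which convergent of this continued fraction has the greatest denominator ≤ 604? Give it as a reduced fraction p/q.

1364/305

a_0 = 4: 4/1  (≤ bound)
a_1 = 2: 9/2  (≤ bound)
a_2 = 8: 76/17  (≤ bound)
a_3 = 2: 161/36  (≤ bound)
a_4 = 8: 1364/305  (≤ bound)
a_5 = 2: 2889/646  (> 604, stop)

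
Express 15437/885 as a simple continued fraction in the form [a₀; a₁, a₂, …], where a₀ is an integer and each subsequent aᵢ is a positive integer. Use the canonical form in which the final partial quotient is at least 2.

[17; 2, 3, 1, 7, 2, 2, 2]

⌊15437/885⌋ = 17, remainder 392
⌊885/392⌋ = 2, remainder 101
⌊392/101⌋ = 3, remainder 89
⌊101/89⌋ = 1, remainder 12
⌊89/12⌋ = 7, remainder 5
⌊12/5⌋ = 2, remainder 2
⌊5/2⌋ = 2, remainder 1
⌊2/1⌋ = 2, remainder 0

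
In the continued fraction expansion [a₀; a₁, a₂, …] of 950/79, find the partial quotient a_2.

2

950 ÷ 79 → quotient 12, remainder 2
79 ÷ 2 → quotient 39, remainder 1
2 ÷ 1 → quotient 2, remainder 0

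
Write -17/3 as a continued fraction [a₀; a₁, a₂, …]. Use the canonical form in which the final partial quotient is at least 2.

[-6; 3]

-17 ÷ 3 → quotient -6, remainder 1
3 ÷ 1 → quotient 3, remainder 0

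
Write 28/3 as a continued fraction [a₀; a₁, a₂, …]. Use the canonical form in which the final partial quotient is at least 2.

[9; 3]

28 = 9·3 + 1, so a_0 = 9
3 = 3·1 + 0, so a_1 = 3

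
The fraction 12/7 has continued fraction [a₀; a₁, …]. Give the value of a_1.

1

12 ÷ 7 → quotient 1, remainder 5
7 ÷ 5 → quotient 1, remainder 2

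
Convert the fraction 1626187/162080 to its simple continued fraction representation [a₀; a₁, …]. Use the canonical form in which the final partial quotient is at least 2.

1626187 ÷ 162080 → quotient 10, remainder 5387
162080 ÷ 5387 → quotient 30, remainder 470
5387 ÷ 470 → quotient 11, remainder 217
470 ÷ 217 → quotient 2, remainder 36
217 ÷ 36 → quotient 6, remainder 1
36 ÷ 1 → quotient 36, remainder 0

[10; 30, 11, 2, 6, 36]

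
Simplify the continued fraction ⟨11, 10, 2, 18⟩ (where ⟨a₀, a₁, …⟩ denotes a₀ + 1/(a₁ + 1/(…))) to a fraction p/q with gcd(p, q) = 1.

a_0 = 11: 11/1
a_1 = 10: 111/10
a_2 = 2: 233/21
a_3 = 18: 4305/388

4305/388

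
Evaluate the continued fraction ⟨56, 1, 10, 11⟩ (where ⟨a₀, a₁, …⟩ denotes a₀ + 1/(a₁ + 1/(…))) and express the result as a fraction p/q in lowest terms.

Start with 11.
10 + 1/(11/1) = 10 + 1/11 = 111/11
1 + 1/(111/11) = 1 + 11/111 = 122/111
56 + 1/(122/111) = 56 + 111/122 = 6943/122

6943/122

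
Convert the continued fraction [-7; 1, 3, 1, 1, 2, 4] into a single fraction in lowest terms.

a_0 = -7: -7/1
a_1 = 1: -6/1
a_2 = 3: -25/4
a_3 = 1: -31/5
a_4 = 1: -56/9
a_5 = 2: -143/23
a_6 = 4: -628/101

-628/101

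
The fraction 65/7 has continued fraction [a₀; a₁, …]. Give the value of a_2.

65 = 9·7 + 2, so a_0 = 9
7 = 3·2 + 1, so a_1 = 3
2 = 2·1 + 0, so a_2 = 2

2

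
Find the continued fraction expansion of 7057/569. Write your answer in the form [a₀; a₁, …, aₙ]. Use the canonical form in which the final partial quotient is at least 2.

Repeatedly divide and take the remainder:
⌊7057/569⌋ = 12, remainder 229
⌊569/229⌋ = 2, remainder 111
⌊229/111⌋ = 2, remainder 7
⌊111/7⌋ = 15, remainder 6
⌊7/6⌋ = 1, remainder 1
⌊6/1⌋ = 6, remainder 0

[12; 2, 2, 15, 1, 6]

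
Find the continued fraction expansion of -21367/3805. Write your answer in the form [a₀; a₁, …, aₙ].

[-6; 2, 1, 1, 1, 1, 48, 6]

-21367 = -6·3805 + 1463, so a_0 = -6
3805 = 2·1463 + 879, so a_1 = 2
1463 = 1·879 + 584, so a_2 = 1
879 = 1·584 + 295, so a_3 = 1
584 = 1·295 + 289, so a_4 = 1
295 = 1·289 + 6, so a_5 = 1
289 = 48·6 + 1, so a_6 = 48
6 = 6·1 + 0, so a_7 = 6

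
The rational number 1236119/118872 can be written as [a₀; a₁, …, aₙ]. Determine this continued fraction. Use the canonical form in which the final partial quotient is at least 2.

1236119 = 10·118872 + 47399, so a_0 = 10
118872 = 2·47399 + 24074, so a_1 = 2
47399 = 1·24074 + 23325, so a_2 = 1
24074 = 1·23325 + 749, so a_3 = 1
23325 = 31·749 + 106, so a_4 = 31
749 = 7·106 + 7, so a_5 = 7
106 = 15·7 + 1, so a_6 = 15
7 = 7·1 + 0, so a_7 = 7

[10; 2, 1, 1, 31, 7, 15, 7]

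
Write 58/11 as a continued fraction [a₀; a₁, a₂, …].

[5; 3, 1, 2]

58 = 5·11 + 3, so a_0 = 5
11 = 3·3 + 2, so a_1 = 3
3 = 1·2 + 1, so a_2 = 1
2 = 2·1 + 0, so a_3 = 2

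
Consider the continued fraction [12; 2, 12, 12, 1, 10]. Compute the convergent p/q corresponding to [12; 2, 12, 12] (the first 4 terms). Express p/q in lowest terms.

3769/302

a_0 = 12: 12/1
a_1 = 2: 25/2
a_2 = 12: 312/25
a_3 = 12: 3769/302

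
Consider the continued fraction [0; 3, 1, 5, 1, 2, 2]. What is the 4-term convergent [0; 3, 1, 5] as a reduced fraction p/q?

6/23

a_0 = 0: 0/1
a_1 = 3: 1/3
a_2 = 1: 1/4
a_3 = 5: 6/23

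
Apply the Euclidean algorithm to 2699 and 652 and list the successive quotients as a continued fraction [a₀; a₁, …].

2699 = 4·652 + 91, so a_0 = 4
652 = 7·91 + 15, so a_1 = 7
91 = 6·15 + 1, so a_2 = 6
15 = 15·1 + 0, so a_3 = 15

[4; 7, 6, 15]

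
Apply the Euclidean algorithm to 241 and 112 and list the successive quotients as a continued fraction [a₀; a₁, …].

Apply division with remainder until the remainder is 0:
241 ÷ 112 → quotient 2, remainder 17
112 ÷ 17 → quotient 6, remainder 10
17 ÷ 10 → quotient 1, remainder 7
10 ÷ 7 → quotient 1, remainder 3
7 ÷ 3 → quotient 2, remainder 1
3 ÷ 1 → quotient 3, remainder 0

[2; 6, 1, 1, 2, 3]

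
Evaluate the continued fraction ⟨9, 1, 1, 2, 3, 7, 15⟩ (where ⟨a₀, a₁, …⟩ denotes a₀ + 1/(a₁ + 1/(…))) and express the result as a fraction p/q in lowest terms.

a_0 = 9: 9/1
a_1 = 1: 10/1
a_2 = 1: 19/2
a_3 = 2: 48/5
a_4 = 3: 163/17
a_5 = 7: 1189/124
a_6 = 15: 17998/1877

17998/1877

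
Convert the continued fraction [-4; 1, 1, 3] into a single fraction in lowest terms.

-24/7

Work from the innermost term outward:
Start with 3.
1 + 1/(3/1) = 1 + 1/3 = 4/3
1 + 1/(4/3) = 1 + 3/4 = 7/4
-4 + 1/(7/4) = -4 + 4/7 = -24/7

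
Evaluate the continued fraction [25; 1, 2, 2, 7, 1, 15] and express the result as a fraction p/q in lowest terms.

a_0 = 25: 25/1
a_1 = 1: 26/1
a_2 = 2: 77/3
a_3 = 2: 180/7
a_4 = 7: 1337/52
a_5 = 1: 1517/59
a_6 = 15: 24092/937

24092/937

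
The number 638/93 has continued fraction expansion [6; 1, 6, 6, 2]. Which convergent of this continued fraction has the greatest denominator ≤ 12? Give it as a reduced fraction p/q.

a_0 = 6: 6/1  (≤ bound)
a_1 = 1: 7/1  (≤ bound)
a_2 = 6: 48/7  (≤ bound)
a_3 = 6: 295/43  (> 12, stop)

48/7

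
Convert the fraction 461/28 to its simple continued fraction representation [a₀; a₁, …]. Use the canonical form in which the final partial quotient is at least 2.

[16; 2, 6, 2]

Run the Euclidean algorithm, recording each quotient:
461 ÷ 28 → quotient 16, remainder 13
28 ÷ 13 → quotient 2, remainder 2
13 ÷ 2 → quotient 6, remainder 1
2 ÷ 1 → quotient 2, remainder 0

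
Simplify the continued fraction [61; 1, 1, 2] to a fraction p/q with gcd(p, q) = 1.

Collapse the nested fraction from the inside out:
Start with 2.
1 + 1/(2/1) = 1 + 1/2 = 3/2
1 + 1/(3/2) = 1 + 2/3 = 5/3
61 + 1/(5/3) = 61 + 3/5 = 308/5

308/5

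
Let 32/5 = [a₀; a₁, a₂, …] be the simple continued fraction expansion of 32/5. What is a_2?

⌊32/5⌋ = 6, remainder 2
⌊5/2⌋ = 2, remainder 1
⌊2/1⌋ = 2, remainder 0

2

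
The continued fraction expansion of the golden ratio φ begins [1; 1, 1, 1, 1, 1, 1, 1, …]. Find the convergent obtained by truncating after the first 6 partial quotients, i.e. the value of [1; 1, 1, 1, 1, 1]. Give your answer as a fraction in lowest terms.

a_0 = 1: 1/1
a_1 = 1: 2/1
a_2 = 1: 3/2
a_3 = 1: 5/3
a_4 = 1: 8/5
a_5 = 1: 13/8

13/8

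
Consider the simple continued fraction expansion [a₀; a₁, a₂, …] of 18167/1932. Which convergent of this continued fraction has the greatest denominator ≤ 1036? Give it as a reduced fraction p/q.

8792/935

a_0 = 9: 9/1  (≤ bound)
a_1 = 2: 19/2  (≤ bound)
a_2 = 2: 47/5  (≤ bound)
a_3 = 12: 583/62  (≤ bound)
a_4 = 15: 8792/935  (≤ bound)
a_5 = 2: 18167/1932  (> 1036, stop)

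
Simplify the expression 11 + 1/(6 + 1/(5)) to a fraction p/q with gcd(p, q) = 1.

346/31

Start with 5.
6 + 1/(5/1) = 6 + 1/5 = 31/5
11 + 1/(31/5) = 11 + 5/31 = 346/31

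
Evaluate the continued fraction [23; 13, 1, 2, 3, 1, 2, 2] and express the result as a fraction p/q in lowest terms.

Build up convergents one term at a time:
a_0 = 23: 23/1
a_1 = 13: 300/13
a_2 = 1: 323/14
a_3 = 2: 946/41
a_4 = 3: 3161/137
a_5 = 1: 4107/178
a_6 = 2: 11375/493
a_7 = 2: 26857/1164

26857/1164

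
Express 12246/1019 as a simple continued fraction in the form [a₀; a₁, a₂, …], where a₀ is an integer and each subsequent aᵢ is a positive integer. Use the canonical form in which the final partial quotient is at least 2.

12246 ÷ 1019 → quotient 12, remainder 18
1019 ÷ 18 → quotient 56, remainder 11
18 ÷ 11 → quotient 1, remainder 7
11 ÷ 7 → quotient 1, remainder 4
7 ÷ 4 → quotient 1, remainder 3
4 ÷ 3 → quotient 1, remainder 1
3 ÷ 1 → quotient 3, remainder 0

[12; 56, 1, 1, 1, 1, 3]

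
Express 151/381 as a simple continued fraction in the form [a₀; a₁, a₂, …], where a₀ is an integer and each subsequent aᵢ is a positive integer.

[0; 2, 1, 1, 10, 3, 2]

151 = 0·381 + 151, so a_0 = 0
381 = 2·151 + 79, so a_1 = 2
151 = 1·79 + 72, so a_2 = 1
79 = 1·72 + 7, so a_3 = 1
72 = 10·7 + 2, so a_4 = 10
7 = 3·2 + 1, so a_5 = 3
2 = 2·1 + 0, so a_6 = 2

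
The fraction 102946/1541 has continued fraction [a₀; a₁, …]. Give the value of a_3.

102946 = 66·1541 + 1240, so a_0 = 66
1541 = 1·1240 + 301, so a_1 = 1
1240 = 4·301 + 36, so a_2 = 4
301 = 8·36 + 13, so a_3 = 8

8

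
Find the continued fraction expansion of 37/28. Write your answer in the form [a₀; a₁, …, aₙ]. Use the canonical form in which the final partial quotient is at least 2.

37 = 1·28 + 9, so a_0 = 1
28 = 3·9 + 1, so a_1 = 3
9 = 9·1 + 0, so a_2 = 9

[1; 3, 9]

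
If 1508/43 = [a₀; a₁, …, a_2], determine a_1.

14

1508 ÷ 43 → quotient 35, remainder 3
43 ÷ 3 → quotient 14, remainder 1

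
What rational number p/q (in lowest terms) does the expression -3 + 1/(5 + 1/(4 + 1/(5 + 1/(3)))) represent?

Collapse the nested fraction from the inside out:
Start with 3.
5 + 1/(3/1) = 5 + 1/3 = 16/3
4 + 1/(16/3) = 4 + 3/16 = 67/16
5 + 1/(67/16) = 5 + 16/67 = 351/67
-3 + 1/(351/67) = -3 + 67/351 = -986/351

-986/351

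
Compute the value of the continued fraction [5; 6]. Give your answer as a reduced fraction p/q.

Compute successive convergents:
a_0 = 5: 5/1
a_1 = 6: 31/6

31/6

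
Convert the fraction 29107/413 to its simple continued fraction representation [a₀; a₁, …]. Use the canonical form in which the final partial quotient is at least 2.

Apply division with remainder until the remainder is 0:
29107 ÷ 413 → quotient 70, remainder 197
413 ÷ 197 → quotient 2, remainder 19
197 ÷ 19 → quotient 10, remainder 7
19 ÷ 7 → quotient 2, remainder 5
7 ÷ 5 → quotient 1, remainder 2
5 ÷ 2 → quotient 2, remainder 1
2 ÷ 1 → quotient 2, remainder 0

[70; 2, 10, 2, 1, 2, 2]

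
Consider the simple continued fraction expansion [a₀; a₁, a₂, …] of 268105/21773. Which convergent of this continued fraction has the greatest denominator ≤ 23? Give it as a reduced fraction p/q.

197/16

a_0 = 12: 12/1  (≤ bound)
a_1 = 3: 37/3  (≤ bound)
a_2 = 5: 197/16  (≤ bound)
a_3 = 3: 628/51  (> 23, stop)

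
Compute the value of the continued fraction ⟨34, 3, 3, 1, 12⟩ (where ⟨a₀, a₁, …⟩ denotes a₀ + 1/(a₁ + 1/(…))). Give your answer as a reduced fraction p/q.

Starting at the tail and folding back:
Start with 12.
1 + 1/(12/1) = 1 + 1/12 = 13/12
3 + 1/(13/12) = 3 + 12/13 = 51/13
3 + 1/(51/13) = 3 + 13/51 = 166/51
34 + 1/(166/51) = 34 + 51/166 = 5695/166

5695/166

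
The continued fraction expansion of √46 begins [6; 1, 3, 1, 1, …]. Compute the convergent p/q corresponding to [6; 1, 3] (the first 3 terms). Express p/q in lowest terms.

Build up convergents one term at a time:
a_0 = 6: 6/1
a_1 = 1: 7/1
a_2 = 3: 27/4

27/4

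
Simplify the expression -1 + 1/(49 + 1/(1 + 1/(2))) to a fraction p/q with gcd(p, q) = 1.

Start with 2.
1 + 1/(2/1) = 1 + 1/2 = 3/2
49 + 1/(3/2) = 49 + 2/3 = 149/3
-1 + 1/(149/3) = -1 + 3/149 = -146/149

-146/149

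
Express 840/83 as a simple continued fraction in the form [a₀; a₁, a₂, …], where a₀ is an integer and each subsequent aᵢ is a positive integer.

[10; 8, 3, 3]

⌊840/83⌋ = 10, remainder 10
⌊83/10⌋ = 8, remainder 3
⌊10/3⌋ = 3, remainder 1
⌊3/1⌋ = 3, remainder 0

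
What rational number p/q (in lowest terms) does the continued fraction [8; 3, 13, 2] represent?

a_0 = 8: 8/1
a_1 = 3: 25/3
a_2 = 13: 333/40
a_3 = 2: 691/83

691/83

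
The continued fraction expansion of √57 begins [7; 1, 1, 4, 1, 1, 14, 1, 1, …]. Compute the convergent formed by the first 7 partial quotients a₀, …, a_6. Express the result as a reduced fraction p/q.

Collapse the nested fraction from the inside out:
Start with 14.
1 + 1/(14/1) = 1 + 1/14 = 15/14
1 + 1/(15/14) = 1 + 14/15 = 29/15
4 + 1/(29/15) = 4 + 15/29 = 131/29
1 + 1/(131/29) = 1 + 29/131 = 160/131
1 + 1/(160/131) = 1 + 131/160 = 291/160
7 + 1/(291/160) = 7 + 160/291 = 2197/291

2197/291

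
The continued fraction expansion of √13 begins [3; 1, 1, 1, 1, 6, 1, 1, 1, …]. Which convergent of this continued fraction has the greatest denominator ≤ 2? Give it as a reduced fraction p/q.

7/2

a_0 = 3: 3/1  (≤ bound)
a_1 = 1: 4/1  (≤ bound)
a_2 = 1: 7/2  (≤ bound)
a_3 = 1: 11/3  (> 2, stop)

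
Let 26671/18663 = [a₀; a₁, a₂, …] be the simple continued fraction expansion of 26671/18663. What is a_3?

39

26671 = 1·18663 + 8008, so a_0 = 1
18663 = 2·8008 + 2647, so a_1 = 2
8008 = 3·2647 + 67, so a_2 = 3
2647 = 39·67 + 34, so a_3 = 39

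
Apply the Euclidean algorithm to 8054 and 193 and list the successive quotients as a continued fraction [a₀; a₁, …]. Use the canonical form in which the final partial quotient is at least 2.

Run the Euclidean algorithm, recording each quotient:
8054 = 41·193 + 141, so a_0 = 41
193 = 1·141 + 52, so a_1 = 1
141 = 2·52 + 37, so a_2 = 2
52 = 1·37 + 15, so a_3 = 1
37 = 2·15 + 7, so a_4 = 2
15 = 2·7 + 1, so a_5 = 2
7 = 7·1 + 0, so a_6 = 7

[41; 1, 2, 1, 2, 2, 7]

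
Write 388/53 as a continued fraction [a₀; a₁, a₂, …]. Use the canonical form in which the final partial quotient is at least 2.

388 = 7·53 + 17, so a_0 = 7
53 = 3·17 + 2, so a_1 = 3
17 = 8·2 + 1, so a_2 = 8
2 = 2·1 + 0, so a_3 = 2

[7; 3, 8, 2]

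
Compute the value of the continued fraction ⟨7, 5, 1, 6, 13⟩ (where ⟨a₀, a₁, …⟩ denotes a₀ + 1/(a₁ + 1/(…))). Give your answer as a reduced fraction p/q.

Start with 13.
6 + 1/(13/1) = 6 + 1/13 = 79/13
1 + 1/(79/13) = 1 + 13/79 = 92/79
5 + 1/(92/79) = 5 + 79/92 = 539/92
7 + 1/(539/92) = 7 + 92/539 = 3865/539

3865/539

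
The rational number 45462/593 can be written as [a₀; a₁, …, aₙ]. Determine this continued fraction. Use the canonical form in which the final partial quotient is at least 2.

Apply division with remainder until the remainder is 0:
45462 = 76·593 + 394, so a_0 = 76
593 = 1·394 + 199, so a_1 = 1
394 = 1·199 + 195, so a_2 = 1
199 = 1·195 + 4, so a_3 = 1
195 = 48·4 + 3, so a_4 = 48
4 = 1·3 + 1, so a_5 = 1
3 = 3·1 + 0, so a_6 = 3

[76; 1, 1, 1, 48, 1, 3]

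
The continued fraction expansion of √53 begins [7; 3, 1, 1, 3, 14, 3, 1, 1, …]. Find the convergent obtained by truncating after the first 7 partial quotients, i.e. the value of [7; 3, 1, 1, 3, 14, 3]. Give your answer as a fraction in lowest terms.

7979/1096

Compute successive convergents:
a_0 = 7: 7/1
a_1 = 3: 22/3
a_2 = 1: 29/4
a_3 = 1: 51/7
a_4 = 3: 182/25
a_5 = 14: 2599/357
a_6 = 3: 7979/1096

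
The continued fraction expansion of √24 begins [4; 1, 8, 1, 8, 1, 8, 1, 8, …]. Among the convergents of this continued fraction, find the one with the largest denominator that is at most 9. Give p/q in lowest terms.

List convergents until the denominator exceeds the bound:
a_0 = 4: 4/1  (≤ bound)
a_1 = 1: 5/1  (≤ bound)
a_2 = 8: 44/9  (≤ bound)
a_3 = 1: 49/10  (> 9, stop)

44/9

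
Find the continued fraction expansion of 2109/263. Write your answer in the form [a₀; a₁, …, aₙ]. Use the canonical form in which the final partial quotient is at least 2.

2109 ÷ 263 → quotient 8, remainder 5
263 ÷ 5 → quotient 52, remainder 3
5 ÷ 3 → quotient 1, remainder 2
3 ÷ 2 → quotient 1, remainder 1
2 ÷ 1 → quotient 2, remainder 0

[8; 52, 1, 1, 2]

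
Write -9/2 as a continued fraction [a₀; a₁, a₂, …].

[-5; 2]

⌊-9/2⌋ = -5, remainder 1
⌊2/1⌋ = 2, remainder 0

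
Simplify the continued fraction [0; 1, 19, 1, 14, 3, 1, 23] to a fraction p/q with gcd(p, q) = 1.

Compute successive convergents:
a_0 = 0: 0/1
a_1 = 1: 1/1
a_2 = 19: 19/20
a_3 = 1: 20/21
a_4 = 14: 299/314
a_5 = 3: 917/963
a_6 = 1: 1216/1277
a_7 = 23: 28885/30334

28885/30334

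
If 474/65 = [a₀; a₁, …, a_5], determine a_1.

3

Run the Euclidean algorithm, recording each quotient:
474 = 7·65 + 19, so a_0 = 7
65 = 3·19 + 8, so a_1 = 3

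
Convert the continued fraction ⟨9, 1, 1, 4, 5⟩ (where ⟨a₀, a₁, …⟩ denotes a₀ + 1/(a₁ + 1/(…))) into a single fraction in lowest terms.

a_0 = 9: 9/1
a_1 = 1: 10/1
a_2 = 1: 19/2
a_3 = 4: 86/9
a_4 = 5: 449/47

449/47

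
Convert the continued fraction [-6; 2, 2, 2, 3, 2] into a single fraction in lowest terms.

Work from the innermost term outward:
Start with 2.
3 + 1/(2/1) = 3 + 1/2 = 7/2
2 + 1/(7/2) = 2 + 2/7 = 16/7
2 + 1/(16/7) = 2 + 7/16 = 39/16
2 + 1/(39/16) = 2 + 16/39 = 94/39
-6 + 1/(94/39) = -6 + 39/94 = -525/94

-525/94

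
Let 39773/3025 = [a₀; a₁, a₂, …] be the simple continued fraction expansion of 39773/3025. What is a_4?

39773 = 13·3025 + 448, so a_0 = 13
3025 = 6·448 + 337, so a_1 = 6
448 = 1·337 + 111, so a_2 = 1
337 = 3·111 + 4, so a_3 = 3
111 = 27·4 + 3, so a_4 = 27

27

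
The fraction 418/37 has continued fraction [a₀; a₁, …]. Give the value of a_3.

Repeatedly divide and take the remainder:
418 = 11·37 + 11, so a_0 = 11
37 = 3·11 + 4, so a_1 = 3
11 = 2·4 + 3, so a_2 = 2
4 = 1·3 + 1, so a_3 = 1

1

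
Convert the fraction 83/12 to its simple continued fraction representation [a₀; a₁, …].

[6; 1, 11]

⌊83/12⌋ = 6, remainder 11
⌊12/11⌋ = 1, remainder 1
⌊11/1⌋ = 11, remainder 0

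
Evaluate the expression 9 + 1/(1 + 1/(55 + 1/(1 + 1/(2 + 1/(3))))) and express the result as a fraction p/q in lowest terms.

5660/567

Build up convergents one term at a time:
a_0 = 9: 9/1
a_1 = 1: 10/1
a_2 = 55: 559/56
a_3 = 1: 569/57
a_4 = 2: 1697/170
a_5 = 3: 5660/567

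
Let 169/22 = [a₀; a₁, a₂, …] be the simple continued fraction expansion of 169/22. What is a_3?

7

⌊169/22⌋ = 7, remainder 15
⌊22/15⌋ = 1, remainder 7
⌊15/7⌋ = 2, remainder 1
⌊7/1⌋ = 7, remainder 0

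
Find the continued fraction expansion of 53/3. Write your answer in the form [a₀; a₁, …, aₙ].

Repeatedly divide and take the remainder:
⌊53/3⌋ = 17, remainder 2
⌊3/2⌋ = 1, remainder 1
⌊2/1⌋ = 2, remainder 0

[17; 1, 2]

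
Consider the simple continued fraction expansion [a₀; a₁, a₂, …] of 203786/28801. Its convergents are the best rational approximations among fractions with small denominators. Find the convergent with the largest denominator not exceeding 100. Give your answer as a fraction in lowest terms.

467/66

a_0 = 7: 7/1  (≤ bound)
a_1 = 13: 92/13  (≤ bound)
a_2 = 4: 375/53  (≤ bound)
a_3 = 1: 467/66  (≤ bound)
a_4 = 1: 842/119  (> 100, stop)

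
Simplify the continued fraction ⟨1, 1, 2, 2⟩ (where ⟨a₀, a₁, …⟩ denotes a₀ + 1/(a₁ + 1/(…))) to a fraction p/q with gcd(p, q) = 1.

Start with 2.
2 + 1/(2/1) = 2 + 1/2 = 5/2
1 + 1/(5/2) = 1 + 2/5 = 7/5
1 + 1/(7/5) = 1 + 5/7 = 12/7

12/7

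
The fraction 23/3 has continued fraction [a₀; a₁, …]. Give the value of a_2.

23 ÷ 3 → quotient 7, remainder 2
3 ÷ 2 → quotient 1, remainder 1
2 ÷ 1 → quotient 2, remainder 0

2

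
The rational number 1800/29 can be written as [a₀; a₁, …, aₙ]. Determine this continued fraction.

1800 ÷ 29 → quotient 62, remainder 2
29 ÷ 2 → quotient 14, remainder 1
2 ÷ 1 → quotient 2, remainder 0

[62; 14, 2]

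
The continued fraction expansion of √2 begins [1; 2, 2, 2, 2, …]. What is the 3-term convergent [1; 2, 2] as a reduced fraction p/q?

Start with 2.
2 + 1/(2/1) = 2 + 1/2 = 5/2
1 + 1/(5/2) = 1 + 2/5 = 7/5

7/5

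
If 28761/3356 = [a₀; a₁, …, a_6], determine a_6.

Apply division with remainder until the remainder is 0:
⌊28761/3356⌋ = 8, remainder 1913
⌊3356/1913⌋ = 1, remainder 1443
⌊1913/1443⌋ = 1, remainder 470
⌊1443/470⌋ = 3, remainder 33
⌊470/33⌋ = 14, remainder 8
⌊33/8⌋ = 4, remainder 1
⌊8/1⌋ = 8, remainder 0

8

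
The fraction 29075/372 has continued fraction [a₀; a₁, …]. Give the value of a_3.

3

Apply division with remainder until the remainder is 0:
29075 ÷ 372 → quotient 78, remainder 59
372 ÷ 59 → quotient 6, remainder 18
59 ÷ 18 → quotient 3, remainder 5
18 ÷ 5 → quotient 3, remainder 3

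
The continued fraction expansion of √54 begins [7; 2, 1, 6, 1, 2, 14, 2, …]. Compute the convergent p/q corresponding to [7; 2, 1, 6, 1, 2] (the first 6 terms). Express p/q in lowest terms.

Start with 2.
1 + 1/(2/1) = 1 + 1/2 = 3/2
6 + 1/(3/2) = 6 + 2/3 = 20/3
1 + 1/(20/3) = 1 + 3/20 = 23/20
2 + 1/(23/20) = 2 + 20/23 = 66/23
7 + 1/(66/23) = 7 + 23/66 = 485/66

485/66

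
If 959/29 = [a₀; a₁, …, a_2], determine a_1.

14

959 ÷ 29 → quotient 33, remainder 2
29 ÷ 2 → quotient 14, remainder 1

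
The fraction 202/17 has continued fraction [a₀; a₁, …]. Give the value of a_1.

1

202 ÷ 17 → quotient 11, remainder 15
17 ÷ 15 → quotient 1, remainder 2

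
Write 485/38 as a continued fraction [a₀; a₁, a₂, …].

485 ÷ 38 → quotient 12, remainder 29
38 ÷ 29 → quotient 1, remainder 9
29 ÷ 9 → quotient 3, remainder 2
9 ÷ 2 → quotient 4, remainder 1
2 ÷ 1 → quotient 2, remainder 0

[12; 1, 3, 4, 2]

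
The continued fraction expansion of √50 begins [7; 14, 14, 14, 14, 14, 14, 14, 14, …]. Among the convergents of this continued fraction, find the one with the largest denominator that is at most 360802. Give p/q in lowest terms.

a_0 = 7: 7/1  (≤ bound)
a_1 = 14: 99/14  (≤ bound)
a_2 = 14: 1393/197  (≤ bound)
a_3 = 14: 19601/2772  (≤ bound)
a_4 = 14: 275807/39005  (≤ bound)
a_5 = 14: 3880899/548842  (> 360802, stop)

275807/39005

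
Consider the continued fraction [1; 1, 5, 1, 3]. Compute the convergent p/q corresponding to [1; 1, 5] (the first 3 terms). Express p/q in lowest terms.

a_0 = 1: 1/1
a_1 = 1: 2/1
a_2 = 5: 11/6

11/6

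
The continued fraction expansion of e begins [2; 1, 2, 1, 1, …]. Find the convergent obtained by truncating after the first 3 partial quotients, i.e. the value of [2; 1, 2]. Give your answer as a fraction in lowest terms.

8/3

a_0 = 2: 2/1
a_1 = 1: 3/1
a_2 = 2: 8/3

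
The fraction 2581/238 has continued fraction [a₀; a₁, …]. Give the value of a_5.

5

Repeatedly divide and take the remainder:
2581 ÷ 238 → quotient 10, remainder 201
238 ÷ 201 → quotient 1, remainder 37
201 ÷ 37 → quotient 5, remainder 16
37 ÷ 16 → quotient 2, remainder 5
16 ÷ 5 → quotient 3, remainder 1
5 ÷ 1 → quotient 5, remainder 0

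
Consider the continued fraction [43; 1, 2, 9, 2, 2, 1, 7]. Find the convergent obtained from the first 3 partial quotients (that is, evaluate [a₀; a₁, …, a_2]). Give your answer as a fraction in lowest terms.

a_0 = 43: 43/1
a_1 = 1: 44/1
a_2 = 2: 131/3

131/3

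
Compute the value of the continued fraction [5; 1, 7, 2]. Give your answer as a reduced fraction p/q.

a_0 = 5: 5/1
a_1 = 1: 6/1
a_2 = 7: 47/8
a_3 = 2: 100/17

100/17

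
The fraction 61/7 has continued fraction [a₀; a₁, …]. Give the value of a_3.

61 = 8·7 + 5, so a_0 = 8
7 = 1·5 + 2, so a_1 = 1
5 = 2·2 + 1, so a_2 = 2
2 = 2·1 + 0, so a_3 = 2

2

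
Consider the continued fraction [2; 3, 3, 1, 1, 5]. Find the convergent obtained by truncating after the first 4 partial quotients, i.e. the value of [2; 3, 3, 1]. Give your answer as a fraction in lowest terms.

Compute successive convergents:
a_0 = 2: 2/1
a_1 = 3: 7/3
a_2 = 3: 23/10
a_3 = 1: 30/13

30/13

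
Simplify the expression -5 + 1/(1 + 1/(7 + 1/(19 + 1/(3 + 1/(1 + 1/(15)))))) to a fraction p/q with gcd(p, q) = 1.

-40281/9767

Start with 15.
1 + 1/(15/1) = 1 + 1/15 = 16/15
3 + 1/(16/15) = 3 + 15/16 = 63/16
19 + 1/(63/16) = 19 + 16/63 = 1213/63
7 + 1/(1213/63) = 7 + 63/1213 = 8554/1213
1 + 1/(8554/1213) = 1 + 1213/8554 = 9767/8554
-5 + 1/(9767/8554) = -5 + 8554/9767 = -40281/9767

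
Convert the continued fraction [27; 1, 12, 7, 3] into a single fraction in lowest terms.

Start with 3.
7 + 1/(3/1) = 7 + 1/3 = 22/3
12 + 1/(22/3) = 12 + 3/22 = 267/22
1 + 1/(267/22) = 1 + 22/267 = 289/267
27 + 1/(289/267) = 27 + 267/289 = 8070/289

8070/289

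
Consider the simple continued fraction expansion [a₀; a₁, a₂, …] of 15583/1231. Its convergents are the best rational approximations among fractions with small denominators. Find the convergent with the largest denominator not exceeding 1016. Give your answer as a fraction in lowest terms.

List convergents until the denominator exceeds the bound:
a_0 = 12: 12/1  (≤ bound)
a_1 = 1: 13/1  (≤ bound)
a_2 = 1: 25/2  (≤ bound)
a_3 = 1: 38/3  (≤ bound)
a_4 = 13: 519/41  (≤ bound)
a_5 = 2: 1076/85  (≤ bound)
a_6 = 14: 15583/1231  (> 1016, stop)

1076/85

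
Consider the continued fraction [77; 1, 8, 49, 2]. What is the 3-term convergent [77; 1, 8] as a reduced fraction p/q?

Start with 8.
1 + 1/(8/1) = 1 + 1/8 = 9/8
77 + 1/(9/8) = 77 + 8/9 = 701/9

701/9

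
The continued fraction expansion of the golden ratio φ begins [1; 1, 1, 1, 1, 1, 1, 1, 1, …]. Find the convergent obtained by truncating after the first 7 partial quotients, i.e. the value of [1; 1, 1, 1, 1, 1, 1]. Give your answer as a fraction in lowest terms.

21/13

Start with 1.
1 + 1/(1/1) = 1 + 1/1 = 2/1
1 + 1/(2/1) = 1 + 1/2 = 3/2
1 + 1/(3/2) = 1 + 2/3 = 5/3
1 + 1/(5/3) = 1 + 3/5 = 8/5
1 + 1/(8/5) = 1 + 5/8 = 13/8
1 + 1/(13/8) = 1 + 8/13 = 21/13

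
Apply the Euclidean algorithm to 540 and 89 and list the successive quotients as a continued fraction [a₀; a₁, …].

540 = 6·89 + 6, so a_0 = 6
89 = 14·6 + 5, so a_1 = 14
6 = 1·5 + 1, so a_2 = 1
5 = 5·1 + 0, so a_3 = 5

[6; 14, 1, 5]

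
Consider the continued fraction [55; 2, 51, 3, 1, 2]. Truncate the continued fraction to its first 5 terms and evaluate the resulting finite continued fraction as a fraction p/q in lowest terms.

22975/414

Start with 1.
3 + 1/(1/1) = 3 + 1/1 = 4/1
51 + 1/(4/1) = 51 + 1/4 = 205/4
2 + 1/(205/4) = 2 + 4/205 = 414/205
55 + 1/(414/205) = 55 + 205/414 = 22975/414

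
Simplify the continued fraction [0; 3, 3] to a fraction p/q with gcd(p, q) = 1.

Starting at the tail and folding back:
Start with 3.
3 + 1/(3/1) = 3 + 1/3 = 10/3
0 + 1/(10/3) = 0 + 3/10 = 3/10

3/10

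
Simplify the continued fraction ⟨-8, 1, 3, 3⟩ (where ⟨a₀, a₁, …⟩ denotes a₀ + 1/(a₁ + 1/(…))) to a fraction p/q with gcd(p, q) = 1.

Starting at the tail and folding back:
Start with 3.
3 + 1/(3/1) = 3 + 1/3 = 10/3
1 + 1/(10/3) = 1 + 3/10 = 13/10
-8 + 1/(13/10) = -8 + 10/13 = -94/13

-94/13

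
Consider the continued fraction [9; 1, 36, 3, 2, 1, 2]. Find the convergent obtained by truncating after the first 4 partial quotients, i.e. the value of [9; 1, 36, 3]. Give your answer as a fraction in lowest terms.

a_0 = 9: 9/1
a_1 = 1: 10/1
a_2 = 36: 369/37
a_3 = 3: 1117/112

1117/112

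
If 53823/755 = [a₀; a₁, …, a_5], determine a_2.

Apply division with remainder until the remainder is 0:
⌊53823/755⌋ = 71, remainder 218
⌊755/218⌋ = 3, remainder 101
⌊218/101⌋ = 2, remainder 16

2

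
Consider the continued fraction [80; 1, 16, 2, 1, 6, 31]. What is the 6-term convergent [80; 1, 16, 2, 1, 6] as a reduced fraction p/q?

28087/347

Start with 6.
1 + 1/(6/1) = 1 + 1/6 = 7/6
2 + 1/(7/6) = 2 + 6/7 = 20/7
16 + 1/(20/7) = 16 + 7/20 = 327/20
1 + 1/(327/20) = 1 + 20/327 = 347/327
80 + 1/(347/327) = 80 + 327/347 = 28087/347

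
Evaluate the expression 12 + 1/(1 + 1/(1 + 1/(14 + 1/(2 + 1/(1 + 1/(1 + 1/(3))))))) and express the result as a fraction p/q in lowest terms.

Start with 3.
1 + 1/(3/1) = 1 + 1/3 = 4/3
1 + 1/(4/3) = 1 + 3/4 = 7/4
2 + 1/(7/4) = 2 + 4/7 = 18/7
14 + 1/(18/7) = 14 + 7/18 = 259/18
1 + 1/(259/18) = 1 + 18/259 = 277/259
1 + 1/(277/259) = 1 + 259/277 = 536/277
12 + 1/(536/277) = 12 + 277/536 = 6709/536

6709/536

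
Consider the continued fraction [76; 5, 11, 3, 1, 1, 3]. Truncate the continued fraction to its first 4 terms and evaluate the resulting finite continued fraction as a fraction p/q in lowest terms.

13182/173

Work from the innermost term outward:
Start with 3.
11 + 1/(3/1) = 11 + 1/3 = 34/3
5 + 1/(34/3) = 5 + 3/34 = 173/34
76 + 1/(173/34) = 76 + 34/173 = 13182/173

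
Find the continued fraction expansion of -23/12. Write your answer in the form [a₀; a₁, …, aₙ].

[-2; 12]

-23 ÷ 12 → quotient -2, remainder 1
12 ÷ 1 → quotient 12, remainder 0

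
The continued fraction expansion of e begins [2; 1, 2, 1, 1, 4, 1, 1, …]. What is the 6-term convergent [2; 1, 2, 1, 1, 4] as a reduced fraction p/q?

Start with 4.
1 + 1/(4/1) = 1 + 1/4 = 5/4
1 + 1/(5/4) = 1 + 4/5 = 9/5
2 + 1/(9/5) = 2 + 5/9 = 23/9
1 + 1/(23/9) = 1 + 9/23 = 32/23
2 + 1/(32/23) = 2 + 23/32 = 87/32

87/32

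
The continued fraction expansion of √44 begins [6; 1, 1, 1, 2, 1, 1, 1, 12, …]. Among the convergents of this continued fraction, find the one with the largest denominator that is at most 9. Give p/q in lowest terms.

53/8

a_0 = 6: 6/1  (≤ bound)
a_1 = 1: 7/1  (≤ bound)
a_2 = 1: 13/2  (≤ bound)
a_3 = 1: 20/3  (≤ bound)
a_4 = 2: 53/8  (≤ bound)
a_5 = 1: 73/11  (> 9, stop)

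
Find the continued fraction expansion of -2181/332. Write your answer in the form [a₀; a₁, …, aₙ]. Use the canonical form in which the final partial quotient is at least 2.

[-7; 2, 3, 9, 5]

-2181 = -7·332 + 143, so a_0 = -7
332 = 2·143 + 46, so a_1 = 2
143 = 3·46 + 5, so a_2 = 3
46 = 9·5 + 1, so a_3 = 9
5 = 5·1 + 0, so a_4 = 5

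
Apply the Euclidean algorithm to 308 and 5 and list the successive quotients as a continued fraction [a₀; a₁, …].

⌊308/5⌋ = 61, remainder 3
⌊5/3⌋ = 1, remainder 2
⌊3/2⌋ = 1, remainder 1
⌊2/1⌋ = 2, remainder 0

[61; 1, 1, 2]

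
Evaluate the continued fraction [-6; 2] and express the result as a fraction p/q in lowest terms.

-11/2

Start with 2.
-6 + 1/(2/1) = -6 + 1/2 = -11/2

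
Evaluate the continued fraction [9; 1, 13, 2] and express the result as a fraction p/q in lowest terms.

a_0 = 9: 9/1
a_1 = 1: 10/1
a_2 = 13: 139/14
a_3 = 2: 288/29

288/29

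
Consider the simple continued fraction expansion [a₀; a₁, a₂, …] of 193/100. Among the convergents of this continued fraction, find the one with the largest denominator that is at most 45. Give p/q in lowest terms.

a_0 = 1: 1/1  (≤ bound)
a_1 = 1: 2/1  (≤ bound)
a_2 = 13: 27/14  (≤ bound)
a_3 = 3: 83/43  (≤ bound)
a_4 = 2: 193/100  (> 45, stop)

83/43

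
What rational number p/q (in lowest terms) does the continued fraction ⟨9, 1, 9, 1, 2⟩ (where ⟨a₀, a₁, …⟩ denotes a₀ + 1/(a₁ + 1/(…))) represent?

Start with 2.
1 + 1/(2/1) = 1 + 1/2 = 3/2
9 + 1/(3/2) = 9 + 2/3 = 29/3
1 + 1/(29/3) = 1 + 3/29 = 32/29
9 + 1/(32/29) = 9 + 29/32 = 317/32

317/32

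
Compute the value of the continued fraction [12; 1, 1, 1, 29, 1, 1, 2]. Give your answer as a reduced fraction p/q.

Start with 2.
1 + 1/(2/1) = 1 + 1/2 = 3/2
1 + 1/(3/2) = 1 + 2/3 = 5/3
29 + 1/(5/3) = 29 + 3/5 = 148/5
1 + 1/(148/5) = 1 + 5/148 = 153/148
1 + 1/(153/148) = 1 + 148/153 = 301/153
1 + 1/(301/153) = 1 + 153/301 = 454/301
12 + 1/(454/301) = 12 + 301/454 = 5749/454

5749/454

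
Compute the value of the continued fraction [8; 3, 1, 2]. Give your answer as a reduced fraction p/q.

Start with 2.
1 + 1/(2/1) = 1 + 1/2 = 3/2
3 + 1/(3/2) = 3 + 2/3 = 11/3
8 + 1/(11/3) = 8 + 3/11 = 91/11

91/11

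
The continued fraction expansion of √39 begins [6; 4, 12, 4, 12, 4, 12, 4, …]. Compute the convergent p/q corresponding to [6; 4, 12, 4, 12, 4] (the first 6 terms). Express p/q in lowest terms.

62425/9996

a_0 = 6: 6/1
a_1 = 4: 25/4
a_2 = 12: 306/49
a_3 = 4: 1249/200
a_4 = 12: 15294/2449
a_5 = 4: 62425/9996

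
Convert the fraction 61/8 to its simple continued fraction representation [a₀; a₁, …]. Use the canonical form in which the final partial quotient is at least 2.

⌊61/8⌋ = 7, remainder 5
⌊8/5⌋ = 1, remainder 3
⌊5/3⌋ = 1, remainder 2
⌊3/2⌋ = 1, remainder 1
⌊2/1⌋ = 2, remainder 0

[7; 1, 1, 1, 2]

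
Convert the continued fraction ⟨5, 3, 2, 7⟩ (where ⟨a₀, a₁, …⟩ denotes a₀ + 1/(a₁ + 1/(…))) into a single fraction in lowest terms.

275/52

Compute successive convergents:
a_0 = 5: 5/1
a_1 = 3: 16/3
a_2 = 2: 37/7
a_3 = 7: 275/52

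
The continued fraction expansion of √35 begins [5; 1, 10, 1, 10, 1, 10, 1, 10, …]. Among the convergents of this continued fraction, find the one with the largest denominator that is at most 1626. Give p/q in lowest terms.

9235/1561

a_0 = 5: 5/1  (≤ bound)
a_1 = 1: 6/1  (≤ bound)
a_2 = 10: 65/11  (≤ bound)
a_3 = 1: 71/12  (≤ bound)
a_4 = 10: 775/131  (≤ bound)
a_5 = 1: 846/143  (≤ bound)
a_6 = 10: 9235/1561  (≤ bound)
a_7 = 1: 10081/1704  (> 1626, stop)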